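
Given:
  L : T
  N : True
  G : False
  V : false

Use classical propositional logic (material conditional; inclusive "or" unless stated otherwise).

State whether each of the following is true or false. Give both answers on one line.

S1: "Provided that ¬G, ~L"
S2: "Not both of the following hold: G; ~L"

S1: This is ~G -> ~L.

~G = ~F = T
~L = ~T = F
~G -> ~L = T -> F = F
So S1 is false.

S2: Formalization: G nand ~L

~L = ~T = F
G nand ~L = F nand F = T
So S2 is true.

S1 F, S2 T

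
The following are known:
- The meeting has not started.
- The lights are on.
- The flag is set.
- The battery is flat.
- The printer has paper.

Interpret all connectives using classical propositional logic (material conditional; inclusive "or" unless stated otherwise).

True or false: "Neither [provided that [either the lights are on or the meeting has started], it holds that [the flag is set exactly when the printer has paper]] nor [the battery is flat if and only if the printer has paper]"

False

Let M = "the lights are on" (T), H = "the meeting has started" (F), W = "the flag is set" (T), S = "the printer has paper" (T), P = "the battery is charged" (F).
Parsed as ((M | H) -> (W <-> S)) nor (~P <-> S)

M | H = T | F = T
W <-> S = T <-> T = T
(M | H) -> (W <-> S) = T -> T = T
~P = ~F = T
~P <-> S = T <-> T = T
((M | H) -> (W <-> S)) nor (~P <-> S) = T nor T = F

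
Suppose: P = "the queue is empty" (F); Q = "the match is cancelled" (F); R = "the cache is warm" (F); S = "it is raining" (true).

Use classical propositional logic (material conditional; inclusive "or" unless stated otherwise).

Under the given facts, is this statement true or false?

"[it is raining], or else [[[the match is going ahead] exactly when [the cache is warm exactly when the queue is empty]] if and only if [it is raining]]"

True.

Parsed as S ∨ ((¬Q ↔ (R ↔ P)) ↔ S)

¬Q = ¬F = T
R ↔ P = F ↔ F = T
¬Q ↔ (R ↔ P) = T ↔ T = T
(¬Q ↔ (R ↔ P)) ↔ S = T ↔ T = T
S ∨ ((¬Q ↔ (R ↔ P)) ↔ S) = T ∨ T = T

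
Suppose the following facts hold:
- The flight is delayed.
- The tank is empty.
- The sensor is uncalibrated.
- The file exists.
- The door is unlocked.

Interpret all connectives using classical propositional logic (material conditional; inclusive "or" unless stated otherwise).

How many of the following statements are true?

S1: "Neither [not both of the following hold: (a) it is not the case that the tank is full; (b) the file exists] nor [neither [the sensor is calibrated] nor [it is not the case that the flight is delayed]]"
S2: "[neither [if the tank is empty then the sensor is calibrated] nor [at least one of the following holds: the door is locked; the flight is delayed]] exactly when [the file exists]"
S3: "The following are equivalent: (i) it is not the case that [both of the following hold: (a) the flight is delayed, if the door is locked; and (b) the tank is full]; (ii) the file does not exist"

0

Let D = "the tank is full" (F), V = "the file exists" (T), Q = "the sensor is calibrated" (F), W = "the flight is delayed" (T), G = "the door is locked" (F).

S1: Formalization: (~D nand V) nor (Q nor ~W)

~D = ~F = T
~D nand V = T nand T = F
~W = ~T = F
Q nor ~W = F nor F = T
(~D nand V) nor (Q nor ~W) = F nor T = F
Hence S1 is false.

S2: Formalization: ((~D -> Q) nor (G | W)) <-> V

~D = ~F = T
~D -> Q = T -> F = F
G | W = F | T = T
(~D -> Q) nor (G | W) = F nor T = F
((~D -> Q) nor (G | W)) <-> V = F <-> T = F
Hence S2 is false.

S3: This is ~((G -> W) & D) <-> ~V.

G -> W = F -> T = T
(G -> W) & D = T & F = F
~((G -> W) & D) = ~F = T
~V = ~T = F
~((G -> W) & D) <-> ~V = T <-> F = F
Hence S3 is false.

0 of the 3 statements are true (none).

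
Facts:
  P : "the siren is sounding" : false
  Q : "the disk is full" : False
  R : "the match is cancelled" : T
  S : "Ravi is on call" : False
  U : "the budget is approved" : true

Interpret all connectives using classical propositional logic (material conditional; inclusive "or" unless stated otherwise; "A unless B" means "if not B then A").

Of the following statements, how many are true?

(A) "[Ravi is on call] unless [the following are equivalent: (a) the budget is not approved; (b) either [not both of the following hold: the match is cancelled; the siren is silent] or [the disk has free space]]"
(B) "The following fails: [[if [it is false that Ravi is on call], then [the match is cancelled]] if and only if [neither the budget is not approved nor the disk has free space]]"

(A): This is S | (~U <-> ((R nand ~P) | ~Q)).

~U = ~T = F
~P = ~F = T
R nand ~P = T nand T = F
~Q = ~F = T
(R nand ~P) | ~Q = F | T = T
~U <-> ((R nand ~P) | ~Q) = F <-> T = F
S | (~U <-> ((R nand ~P) | ~Q)) = F | F = F
So (A) is false.

(B): In symbols: ~((~S -> R) <-> (~U nor ~Q))

~S = ~F = T
~S -> R = T -> T = T
~U = ~T = F
~Q = ~F = T
~U nor ~Q = F nor T = F
(~S -> R) <-> (~U nor ~Q) = T <-> F = F
~((~S -> R) <-> (~U nor ~Q)) = ~F = T
So (B) is true.

Count: 1.

1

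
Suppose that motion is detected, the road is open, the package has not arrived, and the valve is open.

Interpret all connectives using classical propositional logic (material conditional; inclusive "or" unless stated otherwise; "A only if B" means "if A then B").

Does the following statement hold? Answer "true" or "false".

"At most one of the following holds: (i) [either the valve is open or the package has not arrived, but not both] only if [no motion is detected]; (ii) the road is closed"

true

Let P = "the valve is open" (T), V = "the package has arrived" (F), W = "motion is detected" (T), N = "the road is closed" (F).
Formalization: ((P ⊕ ¬V) → ¬W) ↑ N

¬V = ¬F = T
P ⊕ ¬V = T ⊕ T = F
¬W = ¬T = F
(P ⊕ ¬V) → ¬W = F → F = T
((P ⊕ ¬V) → ¬W) ↑ N = T ↑ F = T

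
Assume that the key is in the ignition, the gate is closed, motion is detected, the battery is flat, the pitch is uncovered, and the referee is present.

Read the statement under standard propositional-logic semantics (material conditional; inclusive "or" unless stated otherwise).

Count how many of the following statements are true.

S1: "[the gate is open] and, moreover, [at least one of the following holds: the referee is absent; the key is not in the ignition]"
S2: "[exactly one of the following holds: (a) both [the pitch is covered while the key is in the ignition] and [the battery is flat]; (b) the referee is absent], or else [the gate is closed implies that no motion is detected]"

0

Let H = "the gate is open" (False), M = "the referee is present" (True), D = "the key is in the ignition" (True), L = "the pitch is covered" (False), Q = "the battery is charged" (False), R = "motion is detected" (True).

S1: Formalization: H and (not M or not D)

not M = not True = False
not D = not True = False
not M or not D = False or False = False
H and (not M or not D) = False and False = False
Thus S1 is false.

S2: In symbols: (((L and D) and not Q) xor not M) or (not H -> not R)

L and D = False and True = False
not Q = not False = True
(L and D) and not Q = False and True = False
not M = not True = False
((L and D) and not Q) xor not M = False xor False = False
not H = not False = True
not R = not True = False
not H -> not R = True -> False = False
(((L and D) and not Q) xor not M) or (not H -> not R) = False or False = False
Hence S2 is false.

True statements: 0 (none).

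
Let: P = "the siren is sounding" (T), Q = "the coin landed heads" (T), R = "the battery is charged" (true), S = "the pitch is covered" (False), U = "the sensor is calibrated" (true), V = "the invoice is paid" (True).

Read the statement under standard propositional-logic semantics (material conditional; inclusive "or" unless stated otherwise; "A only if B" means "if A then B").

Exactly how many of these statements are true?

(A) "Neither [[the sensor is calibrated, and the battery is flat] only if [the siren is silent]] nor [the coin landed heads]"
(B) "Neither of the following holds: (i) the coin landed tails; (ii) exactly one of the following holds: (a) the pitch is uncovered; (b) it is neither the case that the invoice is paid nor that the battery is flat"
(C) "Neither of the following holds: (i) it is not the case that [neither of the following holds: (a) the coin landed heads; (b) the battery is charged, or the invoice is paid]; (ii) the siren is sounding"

(A): Formalization: ((U & ~R) -> ~P) nor Q

~R = ~T = F
U & ~R = T & F = F
~P = ~T = F
(U & ~R) -> ~P = F -> F = T
((U & ~R) -> ~P) nor Q = T nor T = F
Thus (A) is false.

(B): Formalization: ~Q nor (~S xor (V nor ~R))

~Q = ~T = F
~S = ~F = T
~R = ~T = F
V nor ~R = T nor F = F
~S xor (V nor ~R) = T xor F = T
~Q nor (~S xor (V nor ~R)) = F nor T = F
Thus (B) is false.

(C): This is ~(Q nor (R | V)) nor P.

R | V = T | T = T
Q nor (R | V) = T nor T = F
~(Q nor (R | V)) = ~F = T
~(Q nor (R | V)) nor P = T nor T = F
So (C) is false.

0 of the 3 statements are true (none).

0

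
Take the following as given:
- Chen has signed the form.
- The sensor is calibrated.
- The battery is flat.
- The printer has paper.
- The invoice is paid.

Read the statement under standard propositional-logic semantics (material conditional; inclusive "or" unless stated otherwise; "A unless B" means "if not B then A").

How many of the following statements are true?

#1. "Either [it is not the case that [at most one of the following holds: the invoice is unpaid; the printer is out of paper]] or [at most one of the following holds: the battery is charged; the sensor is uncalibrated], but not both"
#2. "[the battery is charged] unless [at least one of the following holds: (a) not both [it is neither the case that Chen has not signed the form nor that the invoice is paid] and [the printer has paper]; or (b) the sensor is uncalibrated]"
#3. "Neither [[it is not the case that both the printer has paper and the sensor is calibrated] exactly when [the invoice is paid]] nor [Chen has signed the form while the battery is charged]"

3

Let U = "the invoice is paid" (T), S = "the printer has paper" (T), R = "the battery is charged" (F), Q = "the sensor is calibrated" (T), P = "Chen has signed the form" (T).

#1: In symbols: ~(~U nand ~S) xor (R nand ~Q)

~U = ~T = F
~S = ~T = F
~U nand ~S = F nand F = T
~(~U nand ~S) = ~T = F
~Q = ~T = F
R nand ~Q = F nand F = T
~(~U nand ~S) xor (R nand ~Q) = F xor T = T
Thus #1 is true.

#2: This is R | (((~P nor U) nand S) | ~Q).

~P = ~T = F
~P nor U = F nor T = F
(~P nor U) nand S = F nand T = T
~Q = ~T = F
((~P nor U) nand S) | ~Q = T | F = T
R | (((~P nor U) nand S) | ~Q) = F | T = T
Hence #2 is true.

#3: Parsed as ((S nand Q) <-> U) nor (P & R)

S nand Q = T nand T = F
(S nand Q) <-> U = F <-> T = F
P & R = T & F = F
((S nand Q) <-> U) nor (P & R) = F nor F = T
Thus #3 is true.

True statements: 3 (#1, #2, #3).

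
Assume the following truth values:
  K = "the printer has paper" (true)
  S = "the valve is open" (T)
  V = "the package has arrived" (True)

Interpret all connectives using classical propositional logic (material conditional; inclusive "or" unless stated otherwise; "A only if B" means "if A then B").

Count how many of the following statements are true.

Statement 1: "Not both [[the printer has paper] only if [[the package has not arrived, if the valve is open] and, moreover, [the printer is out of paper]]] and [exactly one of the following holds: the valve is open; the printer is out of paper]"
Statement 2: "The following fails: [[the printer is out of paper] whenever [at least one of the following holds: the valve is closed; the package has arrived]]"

2

Statement 1: Parsed as (K -> ((S -> not V) and not K)) nand (S xor not K)

not V = not True = False
S -> not V = True -> False = False
not K = not True = False
(S -> not V) and not K = False and False = False
K -> ((S -> not V) and not K) = True -> False = False
not K = not True = False
S xor not K = True xor False = True
(K -> ((S -> not V) and not K)) nand (S xor not K) = False nand True = True
Hence Statement 1 is true.

Statement 2: Formalization: not ((not S or V) -> not K)

not S = not True = False
not S or V = False or True = True
not K = not True = False
(not S or V) -> not K = True -> False = False
not ((not S or V) -> not K) = not False = True
Thus Statement 2 is true.

Count: 2.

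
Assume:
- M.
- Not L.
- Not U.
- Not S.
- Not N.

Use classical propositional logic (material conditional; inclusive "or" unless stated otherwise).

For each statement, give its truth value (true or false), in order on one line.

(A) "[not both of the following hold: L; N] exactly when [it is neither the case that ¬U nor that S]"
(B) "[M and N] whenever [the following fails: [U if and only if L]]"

(A) false; (B) true

(A): Parsed as (L nand N) <-> (~U nor S)

L nand N = F nand F = T
~U = ~F = T
~U nor S = T nor F = F
(L nand N) <-> (~U nor S) = T <-> F = F
Hence (A) is false.

(B): Parsed as ~(U <-> L) -> (M & N)

U <-> L = F <-> F = T
~(U <-> L) = ~T = F
M & N = T & F = F
~(U <-> L) -> (M & N) = F -> F = T
Hence (B) is true.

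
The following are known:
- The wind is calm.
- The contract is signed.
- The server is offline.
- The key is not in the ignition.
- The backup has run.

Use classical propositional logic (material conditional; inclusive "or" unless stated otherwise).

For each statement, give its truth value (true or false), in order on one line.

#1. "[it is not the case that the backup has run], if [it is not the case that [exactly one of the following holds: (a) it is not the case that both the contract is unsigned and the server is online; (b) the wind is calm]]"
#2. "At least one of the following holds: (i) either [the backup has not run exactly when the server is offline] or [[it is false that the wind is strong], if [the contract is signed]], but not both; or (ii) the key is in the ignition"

Let Q = "the contract is signed" (T), R = "the server is online" (F), P = "the wind is strong" (F), U = "the backup has run" (T), S = "the key is in the ignition" (F).

#1: Parsed as ~((~Q nand R) xor ~P) -> ~U

~Q = ~T = F
~Q nand R = F nand F = T
~P = ~F = T
(~Q nand R) xor ~P = T xor T = F
~((~Q nand R) xor ~P) = ~F = T
~U = ~T = F
~((~Q nand R) xor ~P) -> ~U = T -> F = F
Hence #1 is false.

#2: Formalization: ((~U <-> ~R) xor (Q -> ~P)) | S

~U = ~T = F
~R = ~F = T
~U <-> ~R = F <-> T = F
~P = ~F = T
Q -> ~P = T -> T = T
(~U <-> ~R) xor (Q -> ~P) = F xor T = T
((~U <-> ~R) xor (Q -> ~P)) | S = T | F = T
So #2 is true.

#1 false; #2 true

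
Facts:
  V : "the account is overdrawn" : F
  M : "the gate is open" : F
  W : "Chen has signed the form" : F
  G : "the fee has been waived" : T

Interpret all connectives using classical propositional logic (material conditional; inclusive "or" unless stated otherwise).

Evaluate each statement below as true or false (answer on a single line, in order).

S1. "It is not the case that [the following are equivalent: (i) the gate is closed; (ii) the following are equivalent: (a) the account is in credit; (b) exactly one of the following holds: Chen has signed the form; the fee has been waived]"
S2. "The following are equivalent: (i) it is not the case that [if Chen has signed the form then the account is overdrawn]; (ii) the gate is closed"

S1: Parsed as ¬(¬M ↔ (¬V ↔ (W ⊕ G)))

¬M = ¬F = T
¬V = ¬F = T
W ⊕ G = F ⊕ T = T
¬V ↔ (W ⊕ G) = T ↔ T = T
¬M ↔ (¬V ↔ (W ⊕ G)) = T ↔ T = T
¬(¬M ↔ (¬V ↔ (W ⊕ G))) = ¬T = F
So S1 is false.

S2: This is ¬(W → V) ↔ ¬M.

W → V = F → F = T
¬(W → V) = ¬T = F
¬M = ¬F = T
¬(W → V) ↔ ¬M = F ↔ T = F
Thus S2 is false.

S1 False; S2 False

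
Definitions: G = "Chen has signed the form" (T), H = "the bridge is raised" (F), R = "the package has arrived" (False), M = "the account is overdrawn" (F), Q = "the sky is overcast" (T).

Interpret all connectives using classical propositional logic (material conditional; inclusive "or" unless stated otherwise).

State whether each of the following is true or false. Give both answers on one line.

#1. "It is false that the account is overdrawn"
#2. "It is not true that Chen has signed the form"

#1 True; #2 False

#1: Formalization: not M

not M = not False = True
So #1 is true.

#2: Formalization: not G

not G = not True = False
So #2 is false.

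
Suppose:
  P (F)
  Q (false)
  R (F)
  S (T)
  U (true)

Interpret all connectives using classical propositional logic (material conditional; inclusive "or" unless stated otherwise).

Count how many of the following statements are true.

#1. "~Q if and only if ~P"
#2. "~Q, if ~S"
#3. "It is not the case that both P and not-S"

3

#1: In symbols: not Q iff not P

not Q = not False = True
not P = not False = True
not Q iff not P = True iff True = True
So #1 is true.

#2: This is not S -> not Q.

not S = not True = False
not Q = not False = True
not S -> not Q = False -> True = True
So #2 is true.

#3: In symbols: P nand not S

not S = not True = False
P nand not S = False nand False = True
So #3 is true.

True statements: 3 (#1, #2, #3).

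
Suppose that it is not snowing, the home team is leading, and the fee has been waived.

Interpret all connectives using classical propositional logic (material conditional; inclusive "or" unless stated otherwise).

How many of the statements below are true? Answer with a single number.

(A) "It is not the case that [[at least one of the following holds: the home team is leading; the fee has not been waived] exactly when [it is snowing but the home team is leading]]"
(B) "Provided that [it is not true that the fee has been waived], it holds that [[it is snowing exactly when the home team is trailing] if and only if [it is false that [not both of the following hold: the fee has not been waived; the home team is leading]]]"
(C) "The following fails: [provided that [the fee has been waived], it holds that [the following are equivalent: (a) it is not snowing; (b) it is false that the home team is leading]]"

3

Let P = "the home team is leading" (True), D = "the fee has been waived" (True), R = "it is snowing" (False).

(A): In symbols: not ((P or not D) iff (R and P))

not D = not True = False
P or not D = True or False = True
R and P = False and True = False
(P or not D) iff (R and P) = True iff False = False
not ((P or not D) iff (R and P)) = not False = True
Hence (A) is true.

(B): This is not D -> ((R iff not P) iff not (not D nand P)).

not D = not True = False
not P = not True = False
R iff not P = False iff False = True
not D = not True = False
not D nand P = False nand True = True
not (not D nand P) = not True = False
(R iff not P) iff not (not D nand P) = True iff False = False
not D -> ((R iff not P) iff not (not D nand P)) = False -> False = True
Hence (B) is true.

(C): Formalization: not (D -> (not R iff not P))

not R = not False = True
not P = not True = False
not R iff not P = True iff False = False
D -> (not R iff not P) = True -> False = False
not (D -> (not R iff not P)) = not False = True
Hence (C) is true.

True statements: 3 ((A), (B), (C)).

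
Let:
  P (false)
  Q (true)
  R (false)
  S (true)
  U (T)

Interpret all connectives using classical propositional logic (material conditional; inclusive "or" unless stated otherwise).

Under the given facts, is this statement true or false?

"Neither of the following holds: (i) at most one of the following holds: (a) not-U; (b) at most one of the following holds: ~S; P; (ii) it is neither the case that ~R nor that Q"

False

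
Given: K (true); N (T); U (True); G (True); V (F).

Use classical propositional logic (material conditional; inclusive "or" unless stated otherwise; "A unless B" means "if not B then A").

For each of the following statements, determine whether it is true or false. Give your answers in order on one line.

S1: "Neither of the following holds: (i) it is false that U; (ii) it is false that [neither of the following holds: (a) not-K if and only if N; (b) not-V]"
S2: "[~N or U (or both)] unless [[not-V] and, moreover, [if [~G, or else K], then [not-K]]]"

S1: Parsed as ¬U ↓ ¬((¬K ↔ N) ↓ ¬V)

¬U = ¬T = F
¬K = ¬T = F
¬K ↔ N = F ↔ T = F
¬V = ¬F = T
(¬K ↔ N) ↓ ¬V = F ↓ T = F
¬((¬K ↔ N) ↓ ¬V) = ¬F = T
¬U ↓ ¬((¬K ↔ N) ↓ ¬V) = F ↓ T = F
Thus S1 is false.

S2: Formalization: (¬N ∨ U) ∨ (¬V ∧ ((¬G ∨ K) → ¬K))

¬N = ¬T = F
¬N ∨ U = F ∨ T = T
¬V = ¬F = T
¬G = ¬T = F
¬G ∨ K = F ∨ T = T
¬K = ¬T = F
(¬G ∨ K) → ¬K = T → F = F
¬V ∧ ((¬G ∨ K) → ¬K) = T ∧ F = F
(¬N ∨ U) ∨ (¬V ∧ ((¬G ∨ K) → ¬K)) = T ∨ F = T
Thus S2 is true.

S1 false; S2 true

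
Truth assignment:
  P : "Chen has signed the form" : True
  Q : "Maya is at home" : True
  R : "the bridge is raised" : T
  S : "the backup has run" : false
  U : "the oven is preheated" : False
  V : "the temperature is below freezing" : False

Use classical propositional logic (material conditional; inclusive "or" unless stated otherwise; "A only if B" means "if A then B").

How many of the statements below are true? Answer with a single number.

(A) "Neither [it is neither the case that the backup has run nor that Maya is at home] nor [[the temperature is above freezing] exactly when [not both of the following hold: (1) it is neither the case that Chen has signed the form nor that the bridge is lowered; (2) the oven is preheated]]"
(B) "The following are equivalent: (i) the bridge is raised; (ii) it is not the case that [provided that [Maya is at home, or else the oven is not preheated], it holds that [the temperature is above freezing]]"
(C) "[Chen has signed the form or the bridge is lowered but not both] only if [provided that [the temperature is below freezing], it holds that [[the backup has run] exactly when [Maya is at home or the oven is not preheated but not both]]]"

1

(A): Formalization: (S ↓ Q) ↓ (¬V ↔ ((P ↓ ¬R) ↑ U))

S ↓ Q = F ↓ T = F
¬V = ¬F = T
¬R = ¬T = F
P ↓ ¬R = T ↓ F = F
(P ↓ ¬R) ↑ U = F ↑ F = T
¬V ↔ ((P ↓ ¬R) ↑ U) = T ↔ T = T
(S ↓ Q) ↓ (¬V ↔ ((P ↓ ¬R) ↑ U)) = F ↓ T = F
Hence (A) is false.

(B): Parsed as R ↔ ¬((Q ∨ ¬U) → ¬V)

¬U = ¬F = T
Q ∨ ¬U = T ∨ T = T
¬V = ¬F = T
(Q ∨ ¬U) → ¬V = T → T = T
¬((Q ∨ ¬U) → ¬V) = ¬T = F
R ↔ ¬((Q ∨ ¬U) → ¬V) = T ↔ F = F
Thus (B) is false.

(C): Parsed as (P ⊕ ¬R) → (V → (S ↔ (Q ⊕ ¬U)))

¬R = ¬T = F
P ⊕ ¬R = T ⊕ F = T
¬U = ¬F = T
Q ⊕ ¬U = T ⊕ T = F
S ↔ (Q ⊕ ¬U) = F ↔ F = T
V → (S ↔ (Q ⊕ ¬U)) = F → T = T
(P ⊕ ¬R) → (V → (S ↔ (Q ⊕ ¬U))) = T → T = T
Hence (C) is true.

1 of the 3 statements is true ((C)).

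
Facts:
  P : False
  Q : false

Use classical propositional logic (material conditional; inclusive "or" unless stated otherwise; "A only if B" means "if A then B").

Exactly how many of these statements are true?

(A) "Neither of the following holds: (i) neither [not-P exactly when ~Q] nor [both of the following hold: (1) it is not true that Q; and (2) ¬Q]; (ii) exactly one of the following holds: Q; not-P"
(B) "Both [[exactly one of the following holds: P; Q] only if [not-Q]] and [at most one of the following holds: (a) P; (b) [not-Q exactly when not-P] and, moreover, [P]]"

1

(A): This is ((not P iff not Q) nor (not Q and not Q)) nor (Q xor not P).

not P = not False = True
not Q = not False = True
not P iff not Q = True iff True = True
not Q = not False = True
not Q = not False = True
not Q and not Q = True and True = True
(not P iff not Q) nor (not Q and not Q) = True nor True = False
not P = not False = True
Q xor not P = False xor True = True
((not P iff not Q) nor (not Q and not Q)) nor (Q xor not P) = False nor True = False
Thus (A) is false.

(B): This is ((P xor Q) -> not Q) and (P nand ((not Q iff not P) and P)).

P xor Q = False xor False = False
not Q = not False = True
(P xor Q) -> not Q = False -> True = True
not Q = not False = True
not P = not False = True
not Q iff not P = True iff True = True
(not Q iff not P) and P = True and False = False
P nand ((not Q iff not P) and P) = False nand False = True
((P xor Q) -> not Q) and (P nand ((not Q iff not P) and P)) = True and True = True
So (B) is true.

Count: 1.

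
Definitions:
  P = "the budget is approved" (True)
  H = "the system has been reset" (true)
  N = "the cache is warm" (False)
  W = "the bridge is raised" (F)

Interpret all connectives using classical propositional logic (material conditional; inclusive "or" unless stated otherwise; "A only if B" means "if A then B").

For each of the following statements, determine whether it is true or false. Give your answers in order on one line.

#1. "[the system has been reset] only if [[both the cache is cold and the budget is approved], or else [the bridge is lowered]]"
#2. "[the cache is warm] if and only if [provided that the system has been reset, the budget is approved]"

#1: Parsed as H -> ((not N and P) or not W)

not N = not False = True
not N and P = True and True = True
not W = not False = True
(not N and P) or not W = True or True = True
H -> ((not N and P) or not W) = True -> True = True
Hence #1 is true.

#2: Formalization: N iff (H -> P)

H -> P = True -> True = True
N iff (H -> P) = False iff True = False
So #2 is false.

#1 True; #2 False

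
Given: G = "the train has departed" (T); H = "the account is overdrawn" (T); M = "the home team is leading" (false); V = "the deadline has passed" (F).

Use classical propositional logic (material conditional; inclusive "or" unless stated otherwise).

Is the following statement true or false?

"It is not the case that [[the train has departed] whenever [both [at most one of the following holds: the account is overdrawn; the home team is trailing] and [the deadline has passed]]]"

Values: H=True, M=False, V=False, G=True.
Parsed as not (((H nand not M) and V) -> G)

not M = not False = True
H nand not M = True nand True = False
(H nand not M) and V = False and False = False
((H nand not M) and V) -> G = False -> True = True
not (((H nand not M) and V) -> G) = not True = False

False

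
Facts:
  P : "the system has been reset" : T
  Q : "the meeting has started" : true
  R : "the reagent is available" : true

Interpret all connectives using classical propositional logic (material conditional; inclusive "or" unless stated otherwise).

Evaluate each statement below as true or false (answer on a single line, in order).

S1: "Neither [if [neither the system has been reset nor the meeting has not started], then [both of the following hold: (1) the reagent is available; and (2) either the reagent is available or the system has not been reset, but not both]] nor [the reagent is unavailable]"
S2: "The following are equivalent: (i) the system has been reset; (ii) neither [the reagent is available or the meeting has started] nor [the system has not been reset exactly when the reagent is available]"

S1: This is ((P ↓ ¬Q) → (R ∧ (R ⊕ ¬P))) ↓ ¬R.

¬Q = ¬T = F
P ↓ ¬Q = T ↓ F = F
¬P = ¬T = F
R ⊕ ¬P = T ⊕ F = T
R ∧ (R ⊕ ¬P) = T ∧ T = T
(P ↓ ¬Q) → (R ∧ (R ⊕ ¬P)) = F → T = T
¬R = ¬T = F
((P ↓ ¬Q) → (R ∧ (R ⊕ ¬P))) ↓ ¬R = T ↓ F = F
Hence S1 is false.

S2: In symbols: P ↔ ((R ∨ Q) ↓ (¬P ↔ R))

R ∨ Q = T ∨ T = T
¬P = ¬T = F
¬P ↔ R = F ↔ T = F
(R ∨ Q) ↓ (¬P ↔ R) = T ↓ F = F
P ↔ ((R ∨ Q) ↓ (¬P ↔ R)) = T ↔ F = F
Hence S2 is false.

S1 False / S2 False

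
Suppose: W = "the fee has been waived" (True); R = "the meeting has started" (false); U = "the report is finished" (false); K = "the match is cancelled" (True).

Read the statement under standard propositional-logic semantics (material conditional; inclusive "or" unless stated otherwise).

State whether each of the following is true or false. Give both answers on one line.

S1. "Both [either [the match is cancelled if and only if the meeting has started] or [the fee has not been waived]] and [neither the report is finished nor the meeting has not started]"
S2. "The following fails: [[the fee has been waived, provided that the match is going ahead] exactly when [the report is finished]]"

S1: This is ((K <-> R) | ~W) & (U nor ~R).

K <-> R = T <-> F = F
~W = ~T = F
(K <-> R) | ~W = F | F = F
~R = ~F = T
U nor ~R = F nor T = F
((K <-> R) | ~W) & (U nor ~R) = F & F = F
Hence S1 is false.

S2: In symbols: ~((~K -> W) <-> U)

~K = ~T = F
~K -> W = F -> T = T
(~K -> W) <-> U = T <-> F = F
~((~K -> W) <-> U) = ~F = T
So S2 is true.

S1 False; S2 True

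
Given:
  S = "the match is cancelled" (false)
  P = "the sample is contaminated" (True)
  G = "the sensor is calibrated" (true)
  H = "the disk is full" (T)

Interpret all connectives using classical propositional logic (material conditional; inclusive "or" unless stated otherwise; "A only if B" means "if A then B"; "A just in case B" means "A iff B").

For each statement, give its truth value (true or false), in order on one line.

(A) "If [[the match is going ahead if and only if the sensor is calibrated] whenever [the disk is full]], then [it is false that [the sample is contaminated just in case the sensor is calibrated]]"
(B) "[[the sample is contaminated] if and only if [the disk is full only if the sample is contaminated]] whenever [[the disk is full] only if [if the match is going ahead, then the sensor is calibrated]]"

(A): Parsed as (H -> (~S <-> G)) -> ~(P <-> G)

~S = ~F = T
~S <-> G = T <-> T = T
H -> (~S <-> G) = T -> T = T
P <-> G = T <-> T = T
~(P <-> G) = ~T = F
(H -> (~S <-> G)) -> ~(P <-> G) = T -> F = F
Thus (A) is false.

(B): Formalization: (H -> (~S -> G)) -> (P <-> (H -> P))

~S = ~F = T
~S -> G = T -> T = T
H -> (~S -> G) = T -> T = T
H -> P = T -> T = T
P <-> (H -> P) = T <-> T = T
(H -> (~S -> G)) -> (P <-> (H -> P)) = T -> T = T
So (B) is true.

(A) F / (B) T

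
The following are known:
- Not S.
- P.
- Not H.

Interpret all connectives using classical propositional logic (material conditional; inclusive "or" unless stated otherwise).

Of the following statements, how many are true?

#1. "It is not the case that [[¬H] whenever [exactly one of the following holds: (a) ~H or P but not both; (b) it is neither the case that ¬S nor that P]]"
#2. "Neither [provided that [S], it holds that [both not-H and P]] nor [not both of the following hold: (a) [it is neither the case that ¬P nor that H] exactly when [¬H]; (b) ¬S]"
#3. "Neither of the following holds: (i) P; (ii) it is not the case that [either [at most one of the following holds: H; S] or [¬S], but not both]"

#1: In symbols: ¬(((¬H ⊕ P) ⊕ (¬S ↓ P)) → ¬H)

¬H = ¬F = T
¬H ⊕ P = T ⊕ T = F
¬S = ¬F = T
¬S ↓ P = T ↓ T = F
(¬H ⊕ P) ⊕ (¬S ↓ P) = F ⊕ F = F
¬H = ¬F = T
((¬H ⊕ P) ⊕ (¬S ↓ P)) → ¬H = F → T = T
¬(((¬H ⊕ P) ⊕ (¬S ↓ P)) → ¬H) = ¬T = F
So #1 is false.

#2: Formalization: (S → (¬H ∧ P)) ↓ (((¬P ↓ H) ↔ ¬H) ↑ ¬S)

¬H = ¬F = T
¬H ∧ P = T ∧ T = T
S → (¬H ∧ P) = F → T = T
¬P = ¬T = F
¬P ↓ H = F ↓ F = T
¬H = ¬F = T
(¬P ↓ H) ↔ ¬H = T ↔ T = T
¬S = ¬F = T
((¬P ↓ H) ↔ ¬H) ↑ ¬S = T ↑ T = F
(S → (¬H ∧ P)) ↓ (((¬P ↓ H) ↔ ¬H) ↑ ¬S) = T ↓ F = F
Hence #2 is false.

#3: Parsed as P ↓ ¬((H ↑ S) ⊕ ¬S)

H ↑ S = F ↑ F = T
¬S = ¬F = T
(H ↑ S) ⊕ ¬S = T ⊕ T = F
¬((H ↑ S) ⊕ ¬S) = ¬F = T
P ↓ ¬((H ↑ S) ⊕ ¬S) = T ↓ T = F
Thus #3 is false.

True statements: 0 (none).

0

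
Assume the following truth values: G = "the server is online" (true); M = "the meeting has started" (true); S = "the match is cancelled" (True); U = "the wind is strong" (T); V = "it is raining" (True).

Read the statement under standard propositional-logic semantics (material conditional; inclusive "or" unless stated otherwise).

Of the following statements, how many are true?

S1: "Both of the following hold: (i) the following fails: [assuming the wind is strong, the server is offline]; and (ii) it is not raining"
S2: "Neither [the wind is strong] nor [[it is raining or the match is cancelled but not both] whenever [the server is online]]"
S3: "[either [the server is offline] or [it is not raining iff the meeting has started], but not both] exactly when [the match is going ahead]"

1

S1: This is not (U -> not G) and not V.

not G = not True = False
U -> not G = True -> False = False
not (U -> not G) = not False = True
not V = not True = False
not (U -> not G) and not V = True and False = False
So S1 is false.

S2: Parsed as U nor (G -> (V xor S))

V xor S = True xor True = False
G -> (V xor S) = True -> False = False
U nor (G -> (V xor S)) = True nor False = False
Thus S2 is false.

S3: Parsed as (not G xor (not V iff M)) iff not S

not G = not True = False
not V = not True = False
not V iff M = False iff True = False
not G xor (not V iff M) = False xor False = False
not S = not True = False
(not G xor (not V iff M)) iff not S = False iff False = True
Hence S3 is true.

True statements: 1 (S3).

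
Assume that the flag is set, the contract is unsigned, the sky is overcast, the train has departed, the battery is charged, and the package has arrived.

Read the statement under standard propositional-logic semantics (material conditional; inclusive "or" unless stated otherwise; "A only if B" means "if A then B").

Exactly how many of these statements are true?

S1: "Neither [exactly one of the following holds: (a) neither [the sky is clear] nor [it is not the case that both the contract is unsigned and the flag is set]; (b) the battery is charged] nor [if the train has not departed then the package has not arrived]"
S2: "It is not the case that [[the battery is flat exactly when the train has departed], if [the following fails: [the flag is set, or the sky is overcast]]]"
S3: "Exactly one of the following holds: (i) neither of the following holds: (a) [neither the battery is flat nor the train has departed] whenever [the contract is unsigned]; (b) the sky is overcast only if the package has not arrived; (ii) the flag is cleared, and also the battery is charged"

1

Let R = "the sky is overcast" (T), Q = "the contract is signed" (F), P = "the flag is set" (T), U = "the battery is charged" (T), S = "the train has departed" (T), V = "the package has arrived" (T).

S1: In symbols: ((¬R ↓ (¬Q ↑ P)) ⊕ U) ↓ (¬S → ¬V)

¬R = ¬T = F
¬Q = ¬F = T
¬Q ↑ P = T ↑ T = F
¬R ↓ (¬Q ↑ P) = F ↓ F = T
(¬R ↓ (¬Q ↑ P)) ⊕ U = T ⊕ T = F
¬S = ¬T = F
¬V = ¬T = F
¬S → ¬V = F → F = T
((¬R ↓ (¬Q ↑ P)) ⊕ U) ↓ (¬S → ¬V) = F ↓ T = F
Thus S1 is false.

S2: Parsed as ¬(¬(P ∨ R) → (¬U ↔ S))

P ∨ R = T ∨ T = T
¬(P ∨ R) = ¬T = F
¬U = ¬T = F
¬U ↔ S = F ↔ T = F
¬(P ∨ R) → (¬U ↔ S) = F → F = T
¬(¬(P ∨ R) → (¬U ↔ S)) = ¬T = F
Thus S2 is false.

S3: This is ((¬Q → (¬U ↓ S)) ↓ (R → ¬V)) ⊕ (¬P ∧ U).

¬Q = ¬F = T
¬U = ¬T = F
¬U ↓ S = F ↓ T = F
¬Q → (¬U ↓ S) = T → F = F
¬V = ¬T = F
R → ¬V = T → F = F
(¬Q → (¬U ↓ S)) ↓ (R → ¬V) = F ↓ F = T
¬P = ¬T = F
¬P ∧ U = F ∧ T = F
((¬Q → (¬U ↓ S)) ↓ (R → ¬V)) ⊕ (¬P ∧ U) = T ⊕ F = T
So S3 is true.

True statements: 1 (S3).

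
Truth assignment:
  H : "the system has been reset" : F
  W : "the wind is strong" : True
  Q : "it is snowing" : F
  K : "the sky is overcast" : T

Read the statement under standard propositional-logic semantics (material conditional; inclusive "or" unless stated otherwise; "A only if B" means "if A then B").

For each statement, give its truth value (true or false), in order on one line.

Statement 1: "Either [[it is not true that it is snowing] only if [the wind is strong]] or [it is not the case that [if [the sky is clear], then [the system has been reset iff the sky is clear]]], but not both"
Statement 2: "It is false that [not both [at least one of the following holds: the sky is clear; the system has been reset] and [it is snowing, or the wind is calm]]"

Statement 1: This is (¬Q → W) ⊕ ¬(¬K → (H ↔ ¬K)).

¬Q = ¬F = T
¬Q → W = T → T = T
¬K = ¬T = F
¬K = ¬T = F
H ↔ ¬K = F ↔ F = T
¬K → (H ↔ ¬K) = F → T = T
¬(¬K → (H ↔ ¬K)) = ¬T = F
(¬Q → W) ⊕ ¬(¬K → (H ↔ ¬K)) = T ⊕ F = T
Thus Statement 1 is true.

Statement 2: In symbols: ¬((¬K ∨ H) ↑ (Q ∨ ¬W))

¬K = ¬T = F
¬K ∨ H = F ∨ F = F
¬W = ¬T = F
Q ∨ ¬W = F ∨ F = F
(¬K ∨ H) ↑ (Q ∨ ¬W) = F ↑ F = T
¬((¬K ∨ H) ↑ (Q ∨ ¬W)) = ¬T = F
Thus Statement 2 is false.

Statement 1 true, Statement 2 false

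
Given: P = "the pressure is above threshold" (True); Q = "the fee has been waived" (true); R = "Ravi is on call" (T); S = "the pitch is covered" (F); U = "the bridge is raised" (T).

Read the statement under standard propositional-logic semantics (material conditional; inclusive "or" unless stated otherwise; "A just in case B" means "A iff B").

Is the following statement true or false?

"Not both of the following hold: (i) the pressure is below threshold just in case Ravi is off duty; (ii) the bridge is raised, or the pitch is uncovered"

Values: P=T, R=T, U=T, S=F.
This is (~P <-> ~R) nand (U | ~S).

~P = ~T = F
~R = ~T = F
~P <-> ~R = F <-> F = T
~S = ~F = T
U | ~S = T | T = T
(~P <-> ~R) nand (U | ~S) = T nand T = F

False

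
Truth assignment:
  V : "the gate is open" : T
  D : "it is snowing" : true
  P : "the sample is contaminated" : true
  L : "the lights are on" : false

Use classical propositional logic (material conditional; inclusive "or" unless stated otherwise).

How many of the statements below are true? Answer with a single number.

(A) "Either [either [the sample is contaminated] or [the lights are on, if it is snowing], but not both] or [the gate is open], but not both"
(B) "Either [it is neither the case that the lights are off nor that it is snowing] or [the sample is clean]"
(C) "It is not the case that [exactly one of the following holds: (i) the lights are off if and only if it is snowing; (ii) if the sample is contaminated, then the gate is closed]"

(A): Parsed as (P ⊕ (D → L)) ⊕ V

D → L = T → F = F
P ⊕ (D → L) = T ⊕ F = T
(P ⊕ (D → L)) ⊕ V = T ⊕ T = F
So (A) is false.

(B): This is (¬L ↓ D) ∨ ¬P.

¬L = ¬F = T
¬L ↓ D = T ↓ T = F
¬P = ¬T = F
(¬L ↓ D) ∨ ¬P = F ∨ F = F
Hence (B) is false.

(C): This is ¬((¬L ↔ D) ⊕ (P → ¬V)).

¬L = ¬F = T
¬L ↔ D = T ↔ T = T
¬V = ¬T = F
P → ¬V = T → F = F
(¬L ↔ D) ⊕ (P → ¬V) = T ⊕ F = T
¬((¬L ↔ D) ⊕ (P → ¬V)) = ¬T = F
So (C) is false.

Count: 0.

0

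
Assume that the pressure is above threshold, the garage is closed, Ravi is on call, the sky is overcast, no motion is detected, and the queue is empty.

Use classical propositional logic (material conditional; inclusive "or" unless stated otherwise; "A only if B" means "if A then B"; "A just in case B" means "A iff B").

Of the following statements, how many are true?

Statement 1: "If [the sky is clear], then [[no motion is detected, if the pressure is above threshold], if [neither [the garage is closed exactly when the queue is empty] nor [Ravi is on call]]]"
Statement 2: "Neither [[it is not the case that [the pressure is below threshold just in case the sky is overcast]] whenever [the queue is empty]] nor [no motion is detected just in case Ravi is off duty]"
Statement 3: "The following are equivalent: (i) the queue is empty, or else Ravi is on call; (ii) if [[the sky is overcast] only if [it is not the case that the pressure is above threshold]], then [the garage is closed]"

Let D = "the sky is overcast" (T), L = "the garage is closed" (T), P = "the queue is empty" (T), S = "Ravi is on call" (T), N = "the pressure is above threshold" (T), W = "motion is detected" (F).

Statement 1: This is ~D -> (((L <-> P) nor S) -> (N -> ~W)).

~D = ~T = F
L <-> P = T <-> T = T
(L <-> P) nor S = T nor T = F
~W = ~F = T
N -> ~W = T -> T = T
((L <-> P) nor S) -> (N -> ~W) = F -> T = T
~D -> (((L <-> P) nor S) -> (N -> ~W)) = F -> T = T
Thus Statement 1 is true.

Statement 2: In symbols: (P -> ~(~N <-> D)) nor (~W <-> ~S)

~N = ~T = F
~N <-> D = F <-> T = F
~(~N <-> D) = ~F = T
P -> ~(~N <-> D) = T -> T = T
~W = ~F = T
~S = ~T = F
~W <-> ~S = T <-> F = F
(P -> ~(~N <-> D)) nor (~W <-> ~S) = T nor F = F
So Statement 2 is false.

Statement 3: Parsed as (P | S) <-> ((D -> ~N) -> L)

P | S = T | T = T
~N = ~T = F
D -> ~N = T -> F = F
(D -> ~N) -> L = F -> T = T
(P | S) <-> ((D -> ~N) -> L) = T <-> T = T
So Statement 3 is true.

True statements: 2 (Statement 1, Statement 3).

2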